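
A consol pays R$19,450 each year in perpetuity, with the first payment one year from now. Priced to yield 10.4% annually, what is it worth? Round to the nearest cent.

R$187,019.23

PV = PMT / i = 19450 / 0.104 = 187,019.2308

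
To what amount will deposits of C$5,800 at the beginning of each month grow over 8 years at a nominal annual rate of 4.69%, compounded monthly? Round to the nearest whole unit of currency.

C$676,699

Periodic rate i = 0.0469/12 = 0.00390833; n = 8 × 12 = 96 periods.
FV = 5800 × [(1+0.00390833)^96 − 1] / 0.00390833 × (1+i) = 5800 × 116.672193 = 676,698.7221
Payments are at the start of each period, so multiply by (1+i).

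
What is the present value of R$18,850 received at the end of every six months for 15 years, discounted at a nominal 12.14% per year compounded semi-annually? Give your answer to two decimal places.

R$257,535.15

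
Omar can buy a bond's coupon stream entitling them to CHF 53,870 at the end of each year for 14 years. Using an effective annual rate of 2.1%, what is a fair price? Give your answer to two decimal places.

CHF 647,597.16

Annuity factor a(14|0.021) = 12.021481; PV = 53870 × 12.021481 = 647,597.1612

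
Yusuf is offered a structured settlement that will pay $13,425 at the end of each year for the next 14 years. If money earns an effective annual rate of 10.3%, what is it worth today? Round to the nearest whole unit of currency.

$97,301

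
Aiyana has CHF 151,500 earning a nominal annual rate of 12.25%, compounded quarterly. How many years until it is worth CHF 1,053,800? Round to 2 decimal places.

Periodic rate i = 0.1225/4 = 0.030625.
(1+i)^n = 1.0538e+06/151500 = 6.95578, so n = ln 6.95578 / ln 1.03062 = 64.2979 quarters
= 64.2979/4 years

16.07 years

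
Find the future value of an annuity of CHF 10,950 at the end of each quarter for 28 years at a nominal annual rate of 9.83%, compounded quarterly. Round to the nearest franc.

i = 0.0983/4 = 0.024575 per quarter; n = 28·4 = 112.
Accumulation factor s(112|0.024575) = 576.481360; FV = 10950 × 576.481360 = 6,312,470.8956

CHF 6,312,471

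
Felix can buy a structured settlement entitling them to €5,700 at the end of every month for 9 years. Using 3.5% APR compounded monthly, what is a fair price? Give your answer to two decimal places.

Periodic rate i = 0.035/12 = 0.00291667; n = 9 × 12 = 108 periods.
Annuity factor a(108|0.00291667) = 92.529069; PV = 5700 × 92.529069 = 527,415.6961

€527,415.70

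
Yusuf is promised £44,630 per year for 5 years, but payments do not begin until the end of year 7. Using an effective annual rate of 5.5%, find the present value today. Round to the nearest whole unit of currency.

PV at t=6 (ordinary 5-year annuity): 44630 × a(5|0.055) = 44630 × 4.270284 = 190,582.7961
PV₀ = 190,582.7961 / (1+0.055)^6 = 190,582.7961 / 1.378843 = 138,219.3788

£138,219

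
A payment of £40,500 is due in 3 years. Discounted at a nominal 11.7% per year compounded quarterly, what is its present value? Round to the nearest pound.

£28,655

i = 0.117/4 = 0.02925 per quarter; n = 3·4 = 12.
PV = FV·(1+i)^(−n) = 40,500 × 0.707538 = 28,655.2707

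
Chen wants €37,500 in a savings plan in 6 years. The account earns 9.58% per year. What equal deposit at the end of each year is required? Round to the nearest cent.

€4,912.07

FV-annuity factor = 7.634255; PMT = 37500 / 7.634255 = 4,912.0710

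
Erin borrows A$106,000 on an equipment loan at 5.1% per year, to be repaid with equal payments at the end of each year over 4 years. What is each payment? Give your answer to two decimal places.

Annuity-PV factor = 3.537729; PMT = 106000 / 3.537729 = 29,962.7242

A$29,962.72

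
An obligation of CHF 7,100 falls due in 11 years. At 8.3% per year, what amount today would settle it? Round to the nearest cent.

CHF 2,953.56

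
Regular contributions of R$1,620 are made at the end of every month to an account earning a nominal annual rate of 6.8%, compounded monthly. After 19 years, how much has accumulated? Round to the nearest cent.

R$750,958.24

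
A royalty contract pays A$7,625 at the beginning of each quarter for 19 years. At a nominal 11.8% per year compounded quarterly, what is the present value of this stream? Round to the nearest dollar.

A$236,896

i = 0.118/4 = 0.0295 per quarter; n = 19·4 = 76.
Annuity factor a(76|0.0295) × (1+i) = 31.068280; PV = 7625 × 31.068280 = 236,895.6320
Payments are at the start of each period, so multiply by (1+i).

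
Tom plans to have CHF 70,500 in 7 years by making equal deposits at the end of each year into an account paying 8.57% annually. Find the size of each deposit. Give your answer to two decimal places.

CHF 7,764.36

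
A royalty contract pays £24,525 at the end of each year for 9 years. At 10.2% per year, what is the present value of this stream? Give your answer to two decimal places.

PV = 24525 × [1 − (1+0.102)^(−9)] / 0.102 = 24525 × 5.713524 = 140,124.1863

£140,124.19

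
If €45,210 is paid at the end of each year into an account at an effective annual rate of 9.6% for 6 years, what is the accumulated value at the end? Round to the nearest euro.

€345,319

FV = 45210 × [(1+0.096)^6 − 1] / 0.096 = 45210 × 7.638109 = 345,318.8989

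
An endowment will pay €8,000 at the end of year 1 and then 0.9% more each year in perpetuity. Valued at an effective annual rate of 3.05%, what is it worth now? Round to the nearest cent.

PV = D₁/(r − g) = 8000/(0.0305 − 0.009) = 372,093.0233

€372,093.02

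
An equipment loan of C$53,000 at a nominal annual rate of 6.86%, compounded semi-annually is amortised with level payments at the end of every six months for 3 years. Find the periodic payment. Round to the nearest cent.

C$9,923.56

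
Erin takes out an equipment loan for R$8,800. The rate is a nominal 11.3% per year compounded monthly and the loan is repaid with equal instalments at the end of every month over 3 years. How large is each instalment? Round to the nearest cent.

R$289.35

Periodic rate i = 0.113/12 = 0.00941667; n = 3 × 12 = 36 periods.
PMT = 8800 / ( [1 − (1+0.00941667)^(−36)] / 0.00941667 ) = 8800 / 30.412729 = 289.3525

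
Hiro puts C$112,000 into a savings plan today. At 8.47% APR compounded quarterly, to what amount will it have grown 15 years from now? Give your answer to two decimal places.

C$393,757.16

i = 0.0847/4 = 0.021175 per quarter; n = 15·4 = 60.
FV = 112,000 × (1 + 0.021175)^60 = 393,757.1609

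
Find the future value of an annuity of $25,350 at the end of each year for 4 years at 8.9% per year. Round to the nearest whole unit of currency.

FV = PMT · [(1+i)^n − 1] / i = 25350 · 4.566389 = 115,757.9604

$115,758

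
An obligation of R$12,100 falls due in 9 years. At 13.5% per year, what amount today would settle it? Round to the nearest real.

Discount factor = (1+0.135)^(−9) = 0.319917; PV = 12,100 × 0.319917 = 3,870.9951

R$3,871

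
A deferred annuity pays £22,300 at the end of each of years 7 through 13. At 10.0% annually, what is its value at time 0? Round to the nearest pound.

Value one period before first payment (t=6): 22300 × [1 − (1+0.1)^(−7)] / 0.1 = 22300 × 4.868419 = 108,565.7396
Discount back 6 years: 108,565.7396 × (1+0.1)^(−6) = 108,565.7396 × 0.564474 = 61,282.5297

£61,283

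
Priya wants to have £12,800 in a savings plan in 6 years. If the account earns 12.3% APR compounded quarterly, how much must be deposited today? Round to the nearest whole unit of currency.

£6,188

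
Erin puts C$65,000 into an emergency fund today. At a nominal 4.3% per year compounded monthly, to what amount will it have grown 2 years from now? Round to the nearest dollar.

With 12 periods per year: i = 0.00358333, n = 24.
FV = PV·(1+i)^n = 65,000 × 1.089639 = 70,826.5233

C$70,827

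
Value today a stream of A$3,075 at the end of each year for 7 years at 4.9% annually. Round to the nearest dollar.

A$17,858

PV = PMT · [1 − (1+i)^(−n)] / i = 3075 · 5.807402 = 17,857.7609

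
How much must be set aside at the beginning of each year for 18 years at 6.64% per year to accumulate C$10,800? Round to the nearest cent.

FV-annuity factor × (1+i) = 35.027243; PMT = 10800 / 35.027243 = 308.3314

C$308.33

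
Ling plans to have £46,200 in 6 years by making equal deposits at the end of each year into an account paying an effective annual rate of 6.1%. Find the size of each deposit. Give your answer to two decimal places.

PMT = 46200 / ( [(1+0.061)^6 − 1] / 0.061 ) = 46200 / 6.992909 = 6,606.6929

£6,606.69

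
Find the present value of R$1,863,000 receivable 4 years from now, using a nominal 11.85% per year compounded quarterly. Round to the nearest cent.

i = 0.1185/4 = 0.029625 per quarter; n = 4·4 = 16.
PV = 1,863,000 / (1 + 0.029625)^16 = 1,863,000 / 1.595384 = 1,167,743.8562

R$1,167,743.86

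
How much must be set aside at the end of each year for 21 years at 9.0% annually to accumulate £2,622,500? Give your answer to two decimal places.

FV-annuity factor = 56.764530; PMT = 2.6225e+06 / 56.764530 = 46,199.6247

£46,199.62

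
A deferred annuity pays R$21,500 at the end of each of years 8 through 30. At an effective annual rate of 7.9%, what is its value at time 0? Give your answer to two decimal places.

R$132,023.20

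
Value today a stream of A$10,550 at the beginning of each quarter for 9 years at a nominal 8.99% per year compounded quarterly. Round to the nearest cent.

With 4 periods per year: i = 0.022475, n = 36.
Annuity factor a(36|0.022475) × (1+i) = 25.055060; PV = 10550 × 25.055060 = 264,330.8817
(annuity-due: payments at period start, so ×(1+i).)

A$264,330.88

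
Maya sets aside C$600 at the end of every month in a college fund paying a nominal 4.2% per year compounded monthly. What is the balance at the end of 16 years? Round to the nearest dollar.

C$163,861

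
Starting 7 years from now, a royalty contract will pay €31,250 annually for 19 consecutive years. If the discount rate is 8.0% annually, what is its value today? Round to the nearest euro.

PV at t=6 (ordinary 19-year annuity): 31250 × a(19|0.08) = 31250 × 9.603599 = 300,112.4750
PV₀ = 300,112.4750 / (1+0.08)^6 = 300,112.4750 / 1.586874 = 189,121.7664

€189,122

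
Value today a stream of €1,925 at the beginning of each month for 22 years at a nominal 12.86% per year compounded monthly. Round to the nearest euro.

i = 0.1286/12 = 0.0107167 per month; n = 22·12 = 264.
PV = PMT · [1 − (1+i)^(−n)] / i × (1+i) = 1925 · 88.658010 = 170,666.6692
(annuity-due: payments at period start, so ×(1+i).)

€170,667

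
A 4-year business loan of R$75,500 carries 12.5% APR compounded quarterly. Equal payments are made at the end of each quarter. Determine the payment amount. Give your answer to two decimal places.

R$6,068.20

Periodic rate i = 0.125/4 = 0.03125; n = 4 × 4 = 16 periods.
PMT = 75500 / ( [1 − (1+0.03125)^(−16)] / 0.03125 ) = 75500 / 12.441903 = 6,068.2035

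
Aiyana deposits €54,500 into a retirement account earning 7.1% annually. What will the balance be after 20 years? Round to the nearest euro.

FV = PV·(1+i)^n = 54,500 × 3.942661 = 214,875.0145

€214,875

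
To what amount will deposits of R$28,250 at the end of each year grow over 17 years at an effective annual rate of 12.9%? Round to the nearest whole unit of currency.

R$1,503,772

FV = PMT · [(1+i)^n − 1] / i = 28250 · 53.230854 = 1,503,771.6198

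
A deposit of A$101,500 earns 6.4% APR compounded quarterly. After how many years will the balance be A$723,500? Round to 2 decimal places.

30.93 years

Periodic rate i = 0.064/4 = 0.016.
(1+i)^n = 723500/101500 = 7.12808, so n = ln 7.12808 / ln 1.016 = 123.7320 quarters
= 123.7320/4 years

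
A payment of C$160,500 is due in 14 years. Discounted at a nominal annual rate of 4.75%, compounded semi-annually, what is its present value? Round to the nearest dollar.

C$83,185

Periodic rate i = 0.0475/2 = 0.02375; n = 14 × 2 = 28 periods.
PV = 160,500 / (1 + 0.02375)^28 = 160,500 / 1.929433 = 83,185.0771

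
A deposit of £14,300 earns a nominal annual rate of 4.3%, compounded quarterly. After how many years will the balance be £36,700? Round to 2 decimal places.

Periodic rate i = 0.043/4 = 0.01075.
n = ln(36700/14300) / ln(1+0.01075) = ln(2.56643) / 0.010693 = 88.1464 quarters
= 88.1464/4 years

22.04 years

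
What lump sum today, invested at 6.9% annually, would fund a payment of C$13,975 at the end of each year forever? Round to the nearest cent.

C$202,536.23

PV = PMT / i = 13975 / 0.069 = 202,536.2319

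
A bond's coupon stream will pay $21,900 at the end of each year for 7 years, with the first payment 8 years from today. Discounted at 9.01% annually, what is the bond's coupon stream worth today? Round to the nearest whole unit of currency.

PV at t=7 (ordinary 7-year annuity): 21900 × a(7|0.0901) = 21900 × 5.031265 = 110,184.6928
PV₀ = 110,184.6928 / (1+0.0901)^7 = 110,184.6928 / 1.829213 = 60,236.1059

$60,236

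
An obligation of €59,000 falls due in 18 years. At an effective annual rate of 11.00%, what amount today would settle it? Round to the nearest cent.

€9,016.51

PV = FV·(1+i)^(−n) = 59,000 × 0.152822 = 9,016.5084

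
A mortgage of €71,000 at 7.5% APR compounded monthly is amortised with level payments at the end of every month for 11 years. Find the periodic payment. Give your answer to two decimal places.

With 12 periods per year: i = 0.00625, n = 132.
PMT = 71000 / ( [1 − (1+0.00625)^(−132)] / 0.00625 ) = 71000 / 89.702148 = 791.5084

€791.51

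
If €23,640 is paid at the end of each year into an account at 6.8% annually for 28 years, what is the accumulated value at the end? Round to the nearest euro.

€1,845,833

FV = PMT · [(1+i)^n − 1] / i = 23640 · 78.080910 = 1,845,832.7190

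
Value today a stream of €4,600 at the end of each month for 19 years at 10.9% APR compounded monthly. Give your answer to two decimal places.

€441,982.98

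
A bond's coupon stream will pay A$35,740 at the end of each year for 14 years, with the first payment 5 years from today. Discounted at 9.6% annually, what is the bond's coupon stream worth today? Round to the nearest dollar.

PV at t=4 (ordinary 14-year annuity): 35740 × a(14|0.096) = 35740 × 7.530104 = 269,125.9126
PV₀ = 269,125.9126 / (1+0.096)^4 = 269,125.9126 / 1.442920 = 186,514.8000

A$186,515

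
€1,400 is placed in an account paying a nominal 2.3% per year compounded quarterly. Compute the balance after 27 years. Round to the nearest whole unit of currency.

Periodic rate i = 0.023/4 = 0.00575; n = 27 × 4 = 108 periods.
FV = PV·(1+i)^n = 1,400 × 1.857481 = 2,600.4738

€2,600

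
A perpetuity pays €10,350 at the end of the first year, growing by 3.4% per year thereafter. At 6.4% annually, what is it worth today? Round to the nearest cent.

PV = D₁/(r − g) = 10350/(0.064 − 0.034) = 345,000.0000

€345,000.00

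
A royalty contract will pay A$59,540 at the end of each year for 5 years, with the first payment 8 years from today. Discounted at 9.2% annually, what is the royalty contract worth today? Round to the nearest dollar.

A$124,426

PV at t=7 (ordinary 5-year annuity): 59540 × a(5|0.092) = 59540 × 3.869550 = 230,393.0102
Discount back 7 years: 230,393.0102 × (1+0.092)^(−7) = 230,393.0102 × 0.540059 = 124,425.9114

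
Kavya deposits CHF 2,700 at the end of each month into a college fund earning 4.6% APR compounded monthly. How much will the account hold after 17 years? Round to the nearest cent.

CHF 832,943.54

i = 0.046/12 = 0.00383333 per month; n = 17·12 = 204.
Accumulation factor s(204|0.00383333) = 308.497606; FV = 2700 × 308.497606 = 832,943.5365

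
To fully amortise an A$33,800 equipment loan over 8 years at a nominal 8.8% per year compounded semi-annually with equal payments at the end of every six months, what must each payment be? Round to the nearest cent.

A$2,986.96

i = 0.088/2 = 0.044 per half-year; n = 8·2 = 16.
PMT = 33800 / ( [1 − (1+0.044)^(−16)] / 0.044 ) = 33800 / 11.315862 = 2,986.9577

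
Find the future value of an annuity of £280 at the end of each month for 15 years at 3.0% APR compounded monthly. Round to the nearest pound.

With 12 periods per year: i = 0.0025, n = 180.
Accumulation factor s(180|0.0025) = 226.972690; FV = 280 × 226.972690 = 63,552.3532

£63,552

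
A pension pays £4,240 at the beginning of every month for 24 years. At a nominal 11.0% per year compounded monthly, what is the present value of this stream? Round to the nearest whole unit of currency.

£433,072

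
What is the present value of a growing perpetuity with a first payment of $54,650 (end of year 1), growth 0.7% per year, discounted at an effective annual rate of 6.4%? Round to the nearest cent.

$958,771.93

PV = D₁/(r − g) = 54650/(0.064 − 0.007) = 958,771.9298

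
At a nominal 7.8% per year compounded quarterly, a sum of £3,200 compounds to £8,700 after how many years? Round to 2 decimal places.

12.95 years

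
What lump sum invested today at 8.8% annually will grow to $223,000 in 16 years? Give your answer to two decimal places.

$57,841.90

Discount factor = (1+0.088)^(−16) = 0.259381; PV = 223,000 × 0.259381 = 57,841.8983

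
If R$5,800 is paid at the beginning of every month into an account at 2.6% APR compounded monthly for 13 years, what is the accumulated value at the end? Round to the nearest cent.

R$1,077,456.49

i = 0.026/12 = 0.00216667 per month; n = 13·12 = 156.
Accumulation factor s(156|0.00216667) × (1+i) = 185.768360; FV = 5800 × 185.768360 = 1,077,456.4904
Payments are at the start of each period, so multiply by (1+i).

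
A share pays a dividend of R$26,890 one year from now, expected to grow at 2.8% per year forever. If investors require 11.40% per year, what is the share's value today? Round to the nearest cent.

PV = PMT / (i − g) = 26890 / (0.114 − 0.028) = 26890 / 0.086000 = 312,674.4186

R$312,674.42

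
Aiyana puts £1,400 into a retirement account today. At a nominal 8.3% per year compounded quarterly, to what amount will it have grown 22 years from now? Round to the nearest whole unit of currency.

Periodic rate i = 0.083/4 = 0.02075; n = 22 × 4 = 88 periods.
1,400 × (1+0.02075)^88 = 1,400 × 6.094053 = 8,531.6736

£8,532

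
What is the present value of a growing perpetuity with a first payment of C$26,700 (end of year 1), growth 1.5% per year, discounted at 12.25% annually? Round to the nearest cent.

PV = PMT / (i − g) = 26700 / (0.1225 − 0.015) = 26700 / 0.107500 = 248,372.0930

C$248,372.09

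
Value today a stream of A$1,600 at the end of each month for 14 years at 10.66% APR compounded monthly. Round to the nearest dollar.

A$139,350

i = 0.1066/12 = 0.00888333 per month; n = 14·12 = 168.
PV = PMT · [1 − (1+i)^(−n)] / i = 1600 · 87.093558 = 139,349.6932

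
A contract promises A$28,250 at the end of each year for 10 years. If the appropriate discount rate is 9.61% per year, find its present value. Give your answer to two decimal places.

PV = PMT · [1 − (1+i)^(−n)] / i = 28250 · 6.248877 = 176,530.7735

A$176,530.77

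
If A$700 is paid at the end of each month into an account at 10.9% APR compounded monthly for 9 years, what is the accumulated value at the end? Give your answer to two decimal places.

With 12 periods per year: i = 0.00908333, n = 108.
FV = PMT · [(1+i)^n − 1] / i = 700 · 182.238891 = 127,567.2234

A$127,567.22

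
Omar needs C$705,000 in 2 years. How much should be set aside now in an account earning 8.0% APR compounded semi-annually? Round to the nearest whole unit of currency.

Periodic rate i = 0.08/2 = 0.04; n = 2 × 2 = 4 periods.
PV = FV·(1+i)^(−n) = 705,000 × 0.854804 = 602,636.9547

C$602,637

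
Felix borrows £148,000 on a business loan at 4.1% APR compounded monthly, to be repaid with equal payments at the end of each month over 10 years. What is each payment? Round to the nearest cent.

£1,505.47

i = 0.041/12 = 0.00341667 per month; n = 10·12 = 120.
PMT = 148000 / ( [1 − (1+0.00341667)^(−120)] / 0.00341667 ) = 148000 / 98.308043 = 1,505.4719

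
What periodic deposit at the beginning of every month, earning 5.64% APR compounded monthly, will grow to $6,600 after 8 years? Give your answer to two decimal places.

Periodic rate i = 0.0564/12 = 0.0047; n = 8 × 12 = 96 periods.
FV-annuity factor × (1+i) = 121.533740; PMT = 6600 / 121.533740 = 54.3059

$54.31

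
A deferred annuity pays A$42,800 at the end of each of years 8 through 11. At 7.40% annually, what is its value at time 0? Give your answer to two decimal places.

A$87,165.67

Value one period before first payment (t=7): 42800 × [1 − (1+0.074)^(−4)] / 0.074 = 42800 × 3.356848 = 143,673.0898
PV₀ = 143,673.0898 / (1+0.074)^7 = 143,673.0898 / 1.648276 = 87,165.6679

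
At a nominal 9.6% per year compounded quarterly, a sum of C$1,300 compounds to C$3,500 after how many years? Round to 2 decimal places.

Periodic rate i = 0.096/4 = 0.024.
n = ln(3500/1300) / ln(1+0.024) = ln(2.69231) / 0.023717 = 41.7599 quarters
= 41.7599/4 years

10.44 years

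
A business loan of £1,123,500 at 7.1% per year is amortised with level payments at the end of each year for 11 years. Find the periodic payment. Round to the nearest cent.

PMT = 1.1235e+06 / ( [1 − (1+0.071)^(−11)] / 0.071 ) = 1.1235e+06 / 7.461466 = 150,573.6352

£150,573.64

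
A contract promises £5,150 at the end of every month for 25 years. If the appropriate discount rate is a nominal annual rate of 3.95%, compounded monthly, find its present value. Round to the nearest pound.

£980,803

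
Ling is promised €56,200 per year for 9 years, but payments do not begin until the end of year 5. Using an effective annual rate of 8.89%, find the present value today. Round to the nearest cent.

Value one period before first payment (t=4): 56200 × [1 − (1+0.0889)^(−9)] / 0.0889 = 56200 × 6.022150 = 338,444.8547
PV₀ = 338,444.8547 / (1+0.0889)^4 = 338,444.8547 / 1.405892 = 240,733.1645

€240,733.16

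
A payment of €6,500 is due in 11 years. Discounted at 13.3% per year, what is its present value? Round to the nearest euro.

€1,646

PV = 6,500 / (1 + 0.133)^11 = 6,500 / 3.949381 = 1,645.8276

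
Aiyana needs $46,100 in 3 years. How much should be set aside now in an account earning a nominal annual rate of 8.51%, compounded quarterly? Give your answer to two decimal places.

i = 0.0851/4 = 0.021275 per quarter; n = 3·4 = 12.
PV = 46,100 / (1 + 0.021275)^12 = 46,100 / 1.287397 = 35,808.6967

$35,808.70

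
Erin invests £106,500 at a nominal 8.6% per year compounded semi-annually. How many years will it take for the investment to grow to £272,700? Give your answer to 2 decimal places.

Periodic rate i = 0.086/2 = 0.043.
(1+i)^n = 272700/106500 = 2.56056, so n = ln 2.56056 / ln 1.043 = 22.3326 half-years
= 22.3326/2 years

11.17 years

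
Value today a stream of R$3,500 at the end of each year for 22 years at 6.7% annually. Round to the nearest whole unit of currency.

PV = 3500 × [1 − (1+0.067)^(−22)] / 0.067 = 3500 × 11.341869 = 39,696.5398

R$39,697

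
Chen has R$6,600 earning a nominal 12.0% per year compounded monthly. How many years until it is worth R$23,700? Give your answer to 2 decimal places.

10.71 years

Periodic rate i = 0.12/12 = 0.01.
(1+i)^n = 23700/6600 = 3.59091, so n = ln 3.59091 / ln 1.01 = 128.4787 months
= 128.4787/12 years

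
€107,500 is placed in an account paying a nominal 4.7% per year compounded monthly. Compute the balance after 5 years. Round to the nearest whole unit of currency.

€135,915

With 12 periods per year: i = 0.00391667, n = 60.
107,500 × (1+0.00391667)^60 = 107,500 × 1.264328 = 135,915.2918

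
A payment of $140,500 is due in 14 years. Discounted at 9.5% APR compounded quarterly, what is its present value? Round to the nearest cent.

$37,741.32

With 4 periods per year: i = 0.02375, n = 56.
PV = 140,500 / (1 + 0.02375)^56 = 140,500 / 3.722710 = 37,741.3210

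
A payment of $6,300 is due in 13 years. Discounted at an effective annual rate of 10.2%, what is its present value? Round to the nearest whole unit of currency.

Discount factor = (1+0.102)^(−13) = 0.282904; PV = 6,300 × 0.282904 = 1,782.2960

$1,782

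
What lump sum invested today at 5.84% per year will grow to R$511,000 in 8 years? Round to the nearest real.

Discount factor = (1+0.0584)^(−8) = 0.635040; PV = 511,000 × 0.635040 = 324,505.6410

R$324,506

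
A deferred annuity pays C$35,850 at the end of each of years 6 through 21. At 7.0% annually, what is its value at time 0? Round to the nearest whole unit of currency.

C$241,462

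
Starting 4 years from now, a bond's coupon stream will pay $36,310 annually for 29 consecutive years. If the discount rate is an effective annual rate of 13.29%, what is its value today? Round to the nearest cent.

$182,860.59

PV at t=3 (ordinary 29-year annuity): 36310 × a(29|0.1329) = 36310 × 7.322655 = 265,885.6156
PV₀ = 265,885.6156 / (1+0.1329)^3 = 265,885.6156 / 1.454035 = 182,860.5881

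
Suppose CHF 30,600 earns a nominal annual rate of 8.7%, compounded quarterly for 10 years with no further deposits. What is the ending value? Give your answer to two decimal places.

CHF 72,361.45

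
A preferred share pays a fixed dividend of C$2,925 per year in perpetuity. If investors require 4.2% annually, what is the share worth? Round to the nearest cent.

C$69,642.86

PV = C/r = 2925/0.042 = 69,642.8571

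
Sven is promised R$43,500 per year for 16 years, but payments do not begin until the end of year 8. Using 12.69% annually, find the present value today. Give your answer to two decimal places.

Value one period before first payment (t=7): 43500 × [1 − (1+0.1269)^(−16)] / 0.1269 = 43500 × 6.715096 = 292,106.6846
Discount back 7 years: 292,106.6846 × (1+0.1269)^(−7) = 292,106.6846 × 0.433314 = 126,573.8072

R$126,573.81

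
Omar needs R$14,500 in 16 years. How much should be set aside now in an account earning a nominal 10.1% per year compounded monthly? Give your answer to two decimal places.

R$2,900.58

With 12 periods per year: i = 0.00841667, n = 192.
Discount factor = (1+0.00841667)^(−192) = 0.200040; PV = 14,500 × 0.200040 = 2,900.5820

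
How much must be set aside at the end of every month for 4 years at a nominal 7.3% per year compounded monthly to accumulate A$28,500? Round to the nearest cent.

With 12 periods per year: i = 0.00608333, n = 48.
PMT = 28500 / ( [(1+0.00608333)^48 − 1] / 0.00608333 ) = 28500 / 55.548328 = 513.0667

A$513.07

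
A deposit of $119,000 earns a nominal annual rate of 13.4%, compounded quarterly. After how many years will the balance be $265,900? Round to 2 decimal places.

6.10 years

Periodic rate i = 0.134/4 = 0.0335.
n = ln(265900/119000) / ln(1+0.0335) = ln(2.23445) / 0.032951 = 24.3997 quarters
= 24.3997/4 years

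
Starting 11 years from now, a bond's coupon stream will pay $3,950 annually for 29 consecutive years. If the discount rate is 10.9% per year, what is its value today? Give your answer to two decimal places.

Value one period before first payment (t=10): 3950 × [1 − (1+0.109)^(−29)] / 0.109 = 3950 × 8.717688 = 34,434.8676
PV₀ = 34,434.8676 / (1+0.109)^10 = 34,434.8676 / 2.813944 = 12,237.2253

$12,237.23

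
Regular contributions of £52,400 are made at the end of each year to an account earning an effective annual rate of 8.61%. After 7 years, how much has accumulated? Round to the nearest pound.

£476,373

Accumulation factor s(7|0.0861) = 9.091090; FV = 52400 × 9.091090 = 476,373.0980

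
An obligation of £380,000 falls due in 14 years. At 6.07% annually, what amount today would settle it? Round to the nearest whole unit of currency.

£166,528

PV = 380,000 / (1 + 0.0607)^14 = 380,000 / 2.281897 = 166,528.1405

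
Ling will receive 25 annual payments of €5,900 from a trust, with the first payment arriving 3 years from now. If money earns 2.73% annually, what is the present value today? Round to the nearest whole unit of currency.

PV at t=2 (ordinary 25-year annuity): 5900 × a(25|0.0273) = 5900 × 17.948820 = 105,898.0397
PV₀ = 105,898.0397 / (1+0.0273)^2 = 105,898.0397 / 1.055345 = 100,344.4471

€100,344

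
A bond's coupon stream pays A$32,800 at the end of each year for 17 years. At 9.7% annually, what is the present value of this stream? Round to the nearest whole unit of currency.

PV = PMT · [1 − (1+i)^(−n)] / i = 32800 · 8.172716 = 268,065.0806

A$268,065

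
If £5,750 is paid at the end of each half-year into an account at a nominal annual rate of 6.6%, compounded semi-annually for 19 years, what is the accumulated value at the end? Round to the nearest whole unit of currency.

£424,122

With 2 periods per year: i = 0.033, n = 38.
FV = PMT · [(1+i)^n − 1] / i = 5750 · 73.760434 = 424,122.4931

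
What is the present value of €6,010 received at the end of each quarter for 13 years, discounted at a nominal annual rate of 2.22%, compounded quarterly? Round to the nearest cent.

€270,818.19

i = 0.0222/4 = 0.00555 per quarter; n = 13·4 = 52.
PV = PMT · [1 − (1+i)^(−n)] / i = 6010 · 45.061262 = 270,818.1853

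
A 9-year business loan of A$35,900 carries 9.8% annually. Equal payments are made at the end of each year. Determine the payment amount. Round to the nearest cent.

PMT = 35900 / ( [1 − (1+0.098)^(−9)] / 0.098 ) = 35900 / 5.805093 = 6,184.2250

A$6,184.23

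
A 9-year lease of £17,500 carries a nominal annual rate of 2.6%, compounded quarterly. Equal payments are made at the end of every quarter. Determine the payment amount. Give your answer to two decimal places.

With 4 periods per year: i = 0.0065, n = 36.
Annuity-PV factor = 32.005957; PMT = 17500 / 32.005957 = 546.7732

£546.77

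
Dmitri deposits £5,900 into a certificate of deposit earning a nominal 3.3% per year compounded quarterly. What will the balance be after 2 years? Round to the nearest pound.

With 4 periods per year: i = 0.00825, n = 8.
FV = 5,900 × (1 + 0.00825)^8 = 6,300.8314

£6,301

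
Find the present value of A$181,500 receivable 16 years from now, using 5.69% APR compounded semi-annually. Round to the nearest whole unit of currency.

A$73,963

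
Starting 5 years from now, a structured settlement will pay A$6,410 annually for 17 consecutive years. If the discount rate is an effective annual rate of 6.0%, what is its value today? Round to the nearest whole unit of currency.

Value one period before first payment (t=4): 6410 × [1 − (1+0.06)^(−17)] / 0.06 = 6410 × 10.477260 = 67,159.2346
Discount back 4 years: 67,159.2346 × (1+0.06)^(−4) = 67,159.2346 × 0.792094 = 53,196.4042

A$53,196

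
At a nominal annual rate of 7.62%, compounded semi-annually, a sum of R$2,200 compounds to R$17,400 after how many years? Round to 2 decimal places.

Periodic rate i = 0.0762/2 = 0.0381.
(1+i)^n = 17400/2200 = 7.90909, so n = ln 7.90909 / ln 1.0381 = 55.3061 half-years
= 55.3061/2 years

27.65 years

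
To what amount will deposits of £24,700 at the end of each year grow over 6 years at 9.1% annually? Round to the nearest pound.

Accumulation factor s(6|0.091) = 7.542341; FV = 24700 × 7.542341 = 186,295.8290

£186,296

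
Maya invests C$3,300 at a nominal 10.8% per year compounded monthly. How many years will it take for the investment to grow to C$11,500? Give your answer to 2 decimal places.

11.61 years

Periodic rate i = 0.108/12 = 0.009.
n = ln(11500/3300) / ln(1+0.009) = ln(3.48485) / 0.008960 = 139.3371 months
= 139.3371/12 years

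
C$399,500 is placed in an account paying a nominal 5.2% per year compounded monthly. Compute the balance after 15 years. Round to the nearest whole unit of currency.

i = 0.052/12 = 0.00433333 per month; n = 15·12 = 180.
399,500 × (1+0.00433333)^180 = 399,500 × 2.177799 = 870,030.8159

C$870,031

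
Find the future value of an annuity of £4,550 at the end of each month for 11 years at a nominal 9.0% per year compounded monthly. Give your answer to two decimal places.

With 12 periods per year: i = 0.0075, n = 132.
Accumulation factor s(132|0.0075) = 224.174837; FV = 4550 × 224.174837 = 1,019,995.5103

£1,019,995.51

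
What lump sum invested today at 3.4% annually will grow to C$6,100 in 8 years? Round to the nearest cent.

Discount factor = (1+0.034)^(−8) = 0.765307; PV = 6,100 × 0.765307 = 4,668.3727

C$4,668.37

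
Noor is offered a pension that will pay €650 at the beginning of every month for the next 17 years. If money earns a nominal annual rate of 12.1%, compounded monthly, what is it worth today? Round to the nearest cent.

Periodic rate i = 0.121/12 = 0.0100833; n = 17 × 12 = 204 periods.
Annuity factor a(204|0.0100833) × (1+i) = 87.235075; PV = 650 × 87.235075 = 56,702.7986
Payments are at the start of each period, so multiply by (1+i).

€56,702.80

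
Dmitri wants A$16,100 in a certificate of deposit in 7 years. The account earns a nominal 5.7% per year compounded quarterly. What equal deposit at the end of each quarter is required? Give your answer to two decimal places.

A$471.93

Periodic rate i = 0.057/4 = 0.01425; n = 7 × 4 = 28 periods.
PMT = 16100 / ( [(1+0.01425)^28 − 1] / 0.01425 ) = 16100 / 34.115264 = 471.9295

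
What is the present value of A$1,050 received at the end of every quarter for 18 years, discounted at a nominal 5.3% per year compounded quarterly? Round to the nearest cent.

With 4 periods per year: i = 0.01325, n = 72.
PV = PMT · [1 − (1+i)^(−n)] / i = 1050 · 46.217511 = 48,528.3870

A$48,528.39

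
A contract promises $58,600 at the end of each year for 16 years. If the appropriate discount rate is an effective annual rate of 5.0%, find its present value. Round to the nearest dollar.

PV = PMT · [1 − (1+i)^(−n)] / i = 58600 · 10.837770 = 635,093.2962

$635,093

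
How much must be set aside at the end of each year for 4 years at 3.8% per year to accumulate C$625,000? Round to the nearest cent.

C$147,620.45

FV-annuity factor = 4.233831; PMT = 625000 / 4.233831 = 147,620.4456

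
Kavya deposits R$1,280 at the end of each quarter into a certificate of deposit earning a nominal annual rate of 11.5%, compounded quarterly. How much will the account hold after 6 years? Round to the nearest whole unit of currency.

With 4 periods per year: i = 0.02875, n = 24.
FV = 1280 × [(1+0.02875)^24 − 1] / 0.02875 = 1280 × 33.892366 = 43,382.2285

R$43,382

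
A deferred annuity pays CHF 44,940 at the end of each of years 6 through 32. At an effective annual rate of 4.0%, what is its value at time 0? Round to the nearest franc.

CHF 603,173

Value one period before first payment (t=5): 44940 × [1 − (1+0.04)^(−27)] / 0.04 = 44940 × 16.329586 = 733,851.5835
Discount back 5 years: 733,851.5835 × (1+0.04)^(−5) = 733,851.5835 × 0.821927 = 603,172.5088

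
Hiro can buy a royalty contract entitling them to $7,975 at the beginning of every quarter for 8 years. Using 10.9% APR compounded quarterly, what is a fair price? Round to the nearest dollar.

$173,460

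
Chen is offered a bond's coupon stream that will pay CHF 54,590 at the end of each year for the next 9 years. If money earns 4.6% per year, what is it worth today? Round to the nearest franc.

Annuity factor a(9|0.046) = 7.236158; PV = 54590 × 7.236158 = 395,021.8907

CHF 395,022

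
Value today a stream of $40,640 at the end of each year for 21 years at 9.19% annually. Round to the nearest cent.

PV = 40640 × [1 − (1+0.0919)^(−21)] / 0.0919 = 40640 × 9.164100 = 372,429.0322

$372,429.03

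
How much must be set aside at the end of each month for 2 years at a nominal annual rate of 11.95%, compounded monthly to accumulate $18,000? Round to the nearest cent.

$667.65

i = 0.1195/12 = 0.00995833 per month; n = 2·12 = 24.
FV-annuity factor = 26.960142; PMT = 18000 / 26.960142 = 667.6523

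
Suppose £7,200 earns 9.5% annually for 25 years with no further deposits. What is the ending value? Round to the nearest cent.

£69,612.22

FV = 7,200 × (1 + 0.095)^25 = 69,612.2187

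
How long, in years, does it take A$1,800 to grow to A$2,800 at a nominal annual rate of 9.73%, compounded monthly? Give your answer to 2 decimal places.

Periodic rate i = 0.0973/12 = 0.00810833.
(1+i)^n = 2800/1800 = 1.55556, so n = ln 1.55556 / ln 1.00811 = 54.7118 months
= 54.7118/12 years

4.56 years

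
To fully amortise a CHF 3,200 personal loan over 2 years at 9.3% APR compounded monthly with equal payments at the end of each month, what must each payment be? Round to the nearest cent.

CHF 146.63

With 12 periods per year: i = 0.00775, n = 24.
PMT = 3200 / ( [1 − (1+0.00775)^(−24)] / 0.00775 ) = 3200 / 21.823335 = 146.6320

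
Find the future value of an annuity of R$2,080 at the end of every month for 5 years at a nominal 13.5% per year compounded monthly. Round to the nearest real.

R$176,873

i = 0.135/12 = 0.01125 per month; n = 5·12 = 60.
FV = 2080 × [(1+0.01125)^60 − 1] / 0.01125 = 2080 × 85.035127 = 176,873.0642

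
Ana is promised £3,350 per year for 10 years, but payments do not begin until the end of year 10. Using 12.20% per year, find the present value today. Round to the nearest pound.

£6,662

PV at t=9 (ordinary 10-year annuity): 3350 × a(10|0.122) = 3350 × 5.604264 = 18,774.2847
PV₀ = 18,774.2847 / (1+0.122)^9 = 18,774.2847 / 2.817966 = 6,662.3537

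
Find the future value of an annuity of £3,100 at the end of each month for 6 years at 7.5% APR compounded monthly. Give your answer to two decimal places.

Periodic rate i = 0.075/12 = 0.00625; n = 6 × 12 = 72 periods.
FV = PMT · [(1+i)^n − 1] / i = 3100 · 90.578789 = 280,794.2453

£280,794.25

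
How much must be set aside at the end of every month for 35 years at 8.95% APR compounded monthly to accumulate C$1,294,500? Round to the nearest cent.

C$445.62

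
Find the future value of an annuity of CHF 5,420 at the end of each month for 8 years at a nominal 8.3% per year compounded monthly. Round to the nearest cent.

i = 0.083/12 = 0.00691667 per month; n = 8·12 = 96.
FV = PMT · [(1+i)^n − 1] / i = 5420 · 135.630622 = 735,117.9704

CHF 735,117.97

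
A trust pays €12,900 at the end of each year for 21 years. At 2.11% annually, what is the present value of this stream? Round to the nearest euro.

PV = 12900 × [1 − (1+0.0211)^(−21)] / 0.0211 = 12900 × 16.824188 = 217,032.0260

€217,032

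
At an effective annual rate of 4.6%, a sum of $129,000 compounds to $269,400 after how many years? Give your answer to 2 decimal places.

n = ln(269400/129000) / ln(1+0.046) = ln(2.08837) / 0.044973 = 16.3738 years

16.37 years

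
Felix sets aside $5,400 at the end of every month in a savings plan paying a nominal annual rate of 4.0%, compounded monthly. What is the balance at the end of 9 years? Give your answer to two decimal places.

$700,603.96

Periodic rate i = 0.04/12 = 0.00333333; n = 9 × 12 = 108 periods.
FV = 5400 × [(1+0.00333333)^108 − 1] / 0.00333333 = 5400 × 129.741474 = 700,603.9597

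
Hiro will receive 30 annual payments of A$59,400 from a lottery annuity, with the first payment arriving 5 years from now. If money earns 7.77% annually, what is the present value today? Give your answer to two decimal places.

A$506,687.44

PV at t=4 (ordinary 30-year annuity): 59400 × a(30|0.0777) = 59400 × 11.506553 = 683,489.2230
PV₀ = 683,489.2230 / (1+0.0777)^4 = 683,489.2230 / 1.348937 = 506,687.4409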